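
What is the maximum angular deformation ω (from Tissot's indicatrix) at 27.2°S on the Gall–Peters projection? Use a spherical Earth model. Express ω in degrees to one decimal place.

26.1°

Gall–Peters is a cylindrical equal-area projection with standard parallels at ±45°. Cylindrical equal-area (φ₀ = 45°): h = cos φ / cos 45° along meridians, k = cos 45° / cos φ along parallels; h·k = 1.
At 27.2°: h = 1.258, k = 0.7950; principal scales a = 1.258, b = 0.7950.
sin(ω/2) = (a − b)/(a + b) = 0.4628/2.053 = 0.2254, so ω = 2 arcsin(0.2254) ≈ 26.1°.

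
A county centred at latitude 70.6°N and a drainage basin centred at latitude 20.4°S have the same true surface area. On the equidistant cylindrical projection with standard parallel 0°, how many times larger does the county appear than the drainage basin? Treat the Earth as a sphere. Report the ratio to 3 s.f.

2.82

Plate carrée maps x = Rλ, y = Rφ. The meridian scale is h = 1 and the parallel scale is k = 1/cos φ = sec φ.
Areal scale at 70.6°: h·k = 1.000 × 3.011 = 3.011.
Areal scale at 20.4°: h·k = 1.000 × 1.067 = 1.067.
Ratio = 3.011/1.067 ≈ 2.82.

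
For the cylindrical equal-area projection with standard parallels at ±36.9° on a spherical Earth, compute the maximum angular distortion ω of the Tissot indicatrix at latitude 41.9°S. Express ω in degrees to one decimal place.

Cylindrical equal-area (φ₀ = 36.9°): h = cos φ / cos 36.9° along meridians, k = cos 36.9° / cos φ along parallels; h·k = 1.
At 41.9°: h = 0.9308, k = 1.074; principal scales a = 1.074, b = 0.9308.
sin(ω/2) = (a − b)/(a + b) = 0.1436/2.005 = 0.07163, so ω = 2 arcsin(0.07163) ≈ 8.2°.

8.2°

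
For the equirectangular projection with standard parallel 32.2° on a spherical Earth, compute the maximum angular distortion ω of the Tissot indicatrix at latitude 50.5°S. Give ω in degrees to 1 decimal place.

16.3°

With standard parallel φ₀ = 32.2°, the equirectangular projection gives x = Rλ cos φ₀, y = Rφ, so h = 1 and k = cos 32.2° / cos φ.
At 50.5°: h = 1.000, k = 1.330; principal scales a = 1.330, b = 1.000.
sin(ω/2) = (a − b)/(a + b) = 0.3303/2.330 = 0.1418, so ω = 2 arcsin(0.1418) ≈ 16.3°.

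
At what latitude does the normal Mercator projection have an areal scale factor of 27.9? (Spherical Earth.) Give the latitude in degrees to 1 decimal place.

79.1°

Mercator areal scale is sec²φ.
sec²φ = 27.9  ⇒  cos²φ = 0.03584  ⇒  cos φ = 0.1893.
φ = arccos(0.1893) ≈ 79.1°.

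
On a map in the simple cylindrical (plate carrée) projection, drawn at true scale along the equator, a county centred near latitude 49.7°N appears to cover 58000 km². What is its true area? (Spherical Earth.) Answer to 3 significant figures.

Plate carrée maps x = Rλ, y = Rφ. The meridian scale is h = 1 and the parallel scale is k = 1/cos φ = sec φ.
Areal scale = h·k = 1 × sec φ; at 49.7°, h = 1.000, k = 1.546, so h·k = 1.546.
True area = apparent / (areal scale) = 58000 / 1.546 ≈ 37500 km².

37500 km²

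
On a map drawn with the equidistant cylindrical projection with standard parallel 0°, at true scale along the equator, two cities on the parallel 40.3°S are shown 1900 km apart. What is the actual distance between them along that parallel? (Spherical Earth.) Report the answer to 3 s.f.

For the equirectangular projection with φ₀ = 0 (plate carrée), h = 1 along meridians and k = sec φ along parallels.
Along the parallel at 40.3°, map distances are exaggerated by k = sec 40.3° = 1.311.
True distance = 1900 / 1.311 = 1900 × cos 40.3° ≈ 1450 km.

1450 km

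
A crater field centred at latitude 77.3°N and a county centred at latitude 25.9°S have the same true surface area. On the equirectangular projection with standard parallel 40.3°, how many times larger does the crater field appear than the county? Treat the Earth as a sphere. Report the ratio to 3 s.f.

4.09

The equidistant cylindrical projection with φ₀ = 40.3° has h = 1 (meridians true) and k = cos φ₀ / cos φ along parallels.
Areal scale at 77.3°: h·k = 1.000 × 3.469 = 3.469.
Areal scale at 25.9°: h·k = 1.000 × 0.8478 = 0.8478.
Ratio = 3.469/0.8478 ≈ 4.09.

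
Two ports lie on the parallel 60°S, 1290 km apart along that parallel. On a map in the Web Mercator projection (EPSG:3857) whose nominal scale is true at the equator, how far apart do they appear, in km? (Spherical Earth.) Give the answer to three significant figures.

2580 km

For Mercator, h = k = sec φ (a conformal cylindrical projection has a single point scale, 1/cos φ).
Along the parallel, k = sec 60° = 1/0.5000 = 2.000.
Map distance = 1290 × 2.000 ≈ 2580 km.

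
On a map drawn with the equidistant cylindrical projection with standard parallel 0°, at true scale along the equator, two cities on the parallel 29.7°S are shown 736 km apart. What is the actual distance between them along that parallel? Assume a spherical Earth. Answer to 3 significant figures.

639 km

Plate carrée maps x = Rλ, y = Rφ. The meridian scale is h = 1 and the parallel scale is k = 1/cos φ = sec φ.
Along the parallel at 29.7°, map distances are exaggerated by k = sec 29.7° = 1.151.
True distance = 736 / 1.151 = 736 × cos 29.7° ≈ 639 km.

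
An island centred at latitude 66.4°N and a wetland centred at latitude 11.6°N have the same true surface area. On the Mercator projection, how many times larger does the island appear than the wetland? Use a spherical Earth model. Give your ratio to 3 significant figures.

Mercator is conformal with k = sec φ, so areal scale = k² = sec²φ.
At 66.4°: sec²(66.4°) = 1/0.4003² = 6.239.
At 11.6°: sec²(11.6°) = 1/0.9796² = 1.042.
Ratio = 6.239/1.042 = cos²(11.6°)/cos²(66.4°) ≈ 5.99.

5.99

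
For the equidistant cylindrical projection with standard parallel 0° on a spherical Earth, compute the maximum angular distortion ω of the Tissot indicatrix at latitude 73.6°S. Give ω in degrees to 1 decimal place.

68.1°

Plate carrée maps x = Rλ, y = Rφ. The meridian scale is h = 1 and the parallel scale is k = 1/cos φ = sec φ.
At 73.6°: h = 1.000, k = 3.542; principal scales a = 3.542, b = 1.000.
sin(ω/2) = (a − b)/(a + b) = 2.542/4.542 = 0.5596, so ω = 2 arcsin(0.5596) ≈ 68.1°.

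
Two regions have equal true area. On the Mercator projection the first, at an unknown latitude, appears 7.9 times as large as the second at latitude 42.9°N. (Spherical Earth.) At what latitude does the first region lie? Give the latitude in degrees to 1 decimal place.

74.9°

On Mercator, (apparent₁)/(apparent₂) = sec²φ₁ / sec²φ₂ when true areas are equal.
cos²φ₂ / cos²φ₁ = 7.9  ⇒  cos φ₁ = cos 42.9° / √7.9 = 0.7325/2.811 = 0.2606.
φ₁ = arccos(0.2606) ≈ 74.9°.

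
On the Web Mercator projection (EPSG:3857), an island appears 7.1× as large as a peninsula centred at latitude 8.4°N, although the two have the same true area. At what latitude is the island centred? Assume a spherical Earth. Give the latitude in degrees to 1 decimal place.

68.2°

For equal true areas on Mercator, apparent areas scale as sec²φ, so the ratio is cos²φ₂ / cos²φ₁.
cos²φ₂ / cos²φ₁ = 7.1  ⇒  cos φ₁ = cos 8.4° / √7.1 = 0.9893/2.665 = 0.3713.
φ₁ = arccos(0.3713) ≈ 68.2°.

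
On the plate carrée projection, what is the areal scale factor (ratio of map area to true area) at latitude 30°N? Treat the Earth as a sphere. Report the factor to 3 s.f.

Plate carrée maps x = Rλ, y = Rφ. The meridian scale is h = 1 and the parallel scale is k = 1/cos φ = sec φ.
Areal scale = h·k = 1 × sec φ; at 30°, h = 1.000, k = 1.155, so h·k = 1.155.

1.15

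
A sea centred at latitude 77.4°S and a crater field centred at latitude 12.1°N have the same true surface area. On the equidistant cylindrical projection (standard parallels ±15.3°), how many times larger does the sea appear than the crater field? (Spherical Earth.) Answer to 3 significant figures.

The equidistant cylindrical projection with φ₀ = 15.3° has h = 1 (meridians true) and k = cos φ₀ / cos φ along parallels.
Areal scale at 77.4°: h·k = 1.000 × 4.422 = 4.422.
Areal scale at 12.1°: h·k = 1.000 × 0.9865 = 0.9865.
Ratio = 4.422/0.9865 ≈ 4.48.

4.48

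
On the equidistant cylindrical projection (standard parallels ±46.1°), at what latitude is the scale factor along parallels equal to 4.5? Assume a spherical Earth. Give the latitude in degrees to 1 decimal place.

81.1°

With standard parallel φ₀ = 46.1°, the equirectangular projection gives x = Rλ cos φ₀, y = Rφ, so h = 1 and k = cos 46.1° / cos φ.
k = cos φ₀ / cos φ = 4.5  ⇒  cos φ = cos 46.1° / 4.5 = 0.1541.
φ = arccos(0.1541) ≈ 81.1°.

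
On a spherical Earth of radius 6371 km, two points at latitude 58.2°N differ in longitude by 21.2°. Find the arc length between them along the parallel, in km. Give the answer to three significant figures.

Arc length along a parallel = R cos φ · Δλ (with Δλ in radians).
= 6371 × cos 58.2° × (21.2° × π/180) = 6371 × 0.5270 × 0.3700 ≈ 1240 km.

1240 km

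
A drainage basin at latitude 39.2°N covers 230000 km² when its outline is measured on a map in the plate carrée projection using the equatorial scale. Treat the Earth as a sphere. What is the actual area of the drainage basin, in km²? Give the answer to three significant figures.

Plate carrée maps x = Rλ, y = Rφ. The meridian scale is h = 1 and the parallel scale is k = 1/cos φ = sec φ.
Areal scale = h·k = 1 × sec φ; at 39.2°, h = 1.000, k = 1.290, so h·k = 1.290.
True area = apparent / (areal scale) = 230000 / 1.290 ≈ 178000 km².

178000 km²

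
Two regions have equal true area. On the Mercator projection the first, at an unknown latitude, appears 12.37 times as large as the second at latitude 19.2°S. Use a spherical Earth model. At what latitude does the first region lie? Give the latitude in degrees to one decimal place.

74.4°

For equal true areas on Mercator, apparent areas scale as sec²φ, so the ratio is cos²φ₂ / cos²φ₁.
cos²φ₂ / cos²φ₁ = 12.37  ⇒  cos φ₁ = cos 19.2° / √12.37 = 0.9444/3.517 = 0.2685.
φ₁ = arccos(0.2685) ≈ 74.4°.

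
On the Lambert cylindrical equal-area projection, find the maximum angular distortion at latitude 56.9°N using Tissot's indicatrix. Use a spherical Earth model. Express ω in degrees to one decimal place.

65.4°

The Lambert cylindrical equal-area projection is the cylindrical equal-area projection with its standard parallel at the equator (φ₀ = 0). Cylindrical equal-area (φ₀ = 0°): h = cos φ / cos 0° along meridians, k = cos 0° / cos φ along parallels; h·k = 1.
At 56.9°: h = 0.5461, k = 1.831; principal scales a = 1.831, b = 0.5461.
sin(ω/2) = (a − b)/(a + b) = 1.285/2.377 = 0.5406, so ω = 2 arcsin(0.5406) ≈ 65.4°.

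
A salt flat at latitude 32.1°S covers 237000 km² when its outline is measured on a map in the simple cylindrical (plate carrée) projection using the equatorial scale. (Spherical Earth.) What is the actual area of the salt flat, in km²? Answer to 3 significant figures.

Plate carrée maps x = Rλ, y = Rφ. The meridian scale is h = 1 and the parallel scale is k = 1/cos φ = sec φ.
Areal scale = h·k = 1 × sec φ; at 32.1°, h = 1.000, k = 1.180, so h·k = 1.180.
True area = apparent / (areal scale) = 237000 / 1.180 ≈ 201000 km².

201000 km²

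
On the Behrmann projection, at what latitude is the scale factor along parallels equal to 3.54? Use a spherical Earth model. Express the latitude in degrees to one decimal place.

The Behrmann projection is cylindrical equal-area with φ₀ = 30°. For cylindrical equal-area with standard parallel φ₀, h = cos φ / cos φ₀ and k = cos φ₀ / cos φ, so h·k = 1.
k = cos φ₀ / cos φ = 3.54  ⇒  cos φ = cos 30° / 3.54 = 0.2446.
φ = arccos(0.2446) ≈ 75.8°.

75.8°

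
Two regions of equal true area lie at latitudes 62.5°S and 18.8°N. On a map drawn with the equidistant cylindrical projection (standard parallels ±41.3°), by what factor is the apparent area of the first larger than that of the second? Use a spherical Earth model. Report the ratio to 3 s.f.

With standard parallel φ₀ = 41.3°, the equirectangular projection gives x = Rλ cos φ₀, y = Rφ, so h = 1 and k = cos 41.3° / cos φ.
Areal scale at 62.5°: h·k = 1.000 × 1.627 = 1.627.
Areal scale at 18.8°: h·k = 1.000 × 0.7936 = 0.7936.
Ratio = 1.627/0.7936 ≈ 2.05.

2.05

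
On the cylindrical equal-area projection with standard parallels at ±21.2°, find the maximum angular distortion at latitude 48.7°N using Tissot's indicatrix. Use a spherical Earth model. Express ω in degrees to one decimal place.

38.8°

For cylindrical equal-area with standard parallel φ₀, h = cos φ / cos φ₀ and k = cos φ₀ / cos φ, so h·k = 1.
At 48.7°: h = 0.7079, k = 1.413; principal scales a = 1.413, b = 0.7079.
sin(ω/2) = (a − b)/(a + b) = 0.7047/2.121 = 0.3323, so ω = 2 arcsin(0.3323) ≈ 38.8°.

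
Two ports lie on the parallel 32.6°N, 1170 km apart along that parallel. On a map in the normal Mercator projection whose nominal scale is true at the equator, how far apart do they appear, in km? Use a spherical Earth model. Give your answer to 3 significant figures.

1390 km

For Mercator, h = k = sec φ (a conformal cylindrical projection has a single point scale, 1/cos φ).
Along the parallel, k = sec 32.6° = 1/0.8425 = 1.187.
Map distance = 1170 × 1.187 ≈ 1390 km.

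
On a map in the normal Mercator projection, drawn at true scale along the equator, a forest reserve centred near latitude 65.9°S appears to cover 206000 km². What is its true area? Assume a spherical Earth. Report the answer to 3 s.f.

34300 km²

The Mercator projection is conformal; its linear scale factor is the same in every direction and equals sec φ = 1/cos φ.
Areal scale = k² = sec²φ = 1/cos²(65.9°) = 1/0.4083² = 5.998.
True area = apparent / (areal scale) = 206000 / 5.998 ≈ 34300 km².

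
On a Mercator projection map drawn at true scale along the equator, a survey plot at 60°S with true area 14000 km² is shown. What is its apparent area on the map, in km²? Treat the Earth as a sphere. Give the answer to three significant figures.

56000 km²

Mercator is conformal, so the point scale is isotropic: h = k = sec φ = 1/cos φ.
Areal scale = k² = sec²φ = 1/cos²(60°) = 1/0.5000² = 4.000.
Apparent area = 14000 × 4.000 ≈ 56000 km².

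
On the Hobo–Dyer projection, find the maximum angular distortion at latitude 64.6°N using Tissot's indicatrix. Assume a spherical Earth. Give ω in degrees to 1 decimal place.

Hobo–Dyer is a cylindrical equal-area projection with standard parallels at ±37.5°. For cylindrical equal-area with standard parallel φ₀, h = cos φ / cos φ₀ and k = cos φ₀ / cos φ, so h·k = 1.
At 64.6°: h = 0.5407, k = 1.850; principal scales a = 1.850, b = 0.5407.
sin(ω/2) = (a − b)/(a + b) = 1.309/2.390 = 0.5476, so ω = 2 arcsin(0.5476) ≈ 66.4°.

66.4°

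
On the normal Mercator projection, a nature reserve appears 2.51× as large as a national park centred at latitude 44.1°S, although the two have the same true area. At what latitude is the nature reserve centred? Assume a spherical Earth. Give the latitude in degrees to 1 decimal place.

For equal true areas on Mercator, apparent areas scale as sec²φ, so the ratio is cos²φ₂ / cos²φ₁.
cos²φ₂ / cos²φ₁ = 2.51  ⇒  cos φ₁ = cos 44.1° / √2.51 = 0.7181/1.584 = 0.4533.
φ₁ = arccos(0.4533) ≈ 63.0°.

63.0°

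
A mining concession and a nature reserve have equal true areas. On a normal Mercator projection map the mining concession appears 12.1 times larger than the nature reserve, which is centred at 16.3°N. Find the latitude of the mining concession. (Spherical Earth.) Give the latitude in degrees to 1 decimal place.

For equal true areas on Mercator, apparent areas scale as sec²φ, so the ratio is cos²φ₂ / cos²φ₁.
cos²φ₂ / cos²φ₁ = 12.1  ⇒  cos φ₁ = cos 16.3° / √12.1 = 0.9598/3.479 = 0.2759.
φ₁ = arccos(0.2759) ≈ 74.0°.

74.0°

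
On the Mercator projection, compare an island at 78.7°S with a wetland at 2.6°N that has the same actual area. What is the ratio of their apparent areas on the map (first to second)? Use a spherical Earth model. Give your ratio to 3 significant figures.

26.0

Mercator areal scale is sec²φ.
At 78.7°: sec²(78.7°) = 1/0.1959² = 26.05.
At 2.6°: sec²(2.6°) = 1/0.9990² = 1.002.
Ratio = 26.05/1.002 = cos²(2.6°)/cos²(78.7°) ≈ 26.0.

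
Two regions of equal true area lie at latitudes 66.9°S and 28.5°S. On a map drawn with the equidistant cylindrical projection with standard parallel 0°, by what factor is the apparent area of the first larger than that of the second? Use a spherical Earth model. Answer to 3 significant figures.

2.24

In the plate carrée (x = Rλ, y = Rφ), meridians are true-scale (h = 1) and parallels are stretched by k = sec φ.
Areal scale at 66.9°: h·k = 1.000 × 2.549 = 2.549.
Areal scale at 28.5°: h·k = 1.000 × 1.138 = 1.138.
Ratio = 2.549/1.138 ≈ 2.24.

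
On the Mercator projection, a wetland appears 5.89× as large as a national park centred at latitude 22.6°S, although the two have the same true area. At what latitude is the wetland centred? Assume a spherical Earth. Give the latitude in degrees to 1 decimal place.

For equal true areas on Mercator, apparent areas scale as sec²φ, so the ratio is cos²φ₂ / cos²φ₁.
cos²φ₂ / cos²φ₁ = 5.89  ⇒  cos φ₁ = cos 22.6° / √5.89 = 0.9232/2.427 = 0.3804.
φ₁ = arccos(0.3804) ≈ 67.6°.

67.6°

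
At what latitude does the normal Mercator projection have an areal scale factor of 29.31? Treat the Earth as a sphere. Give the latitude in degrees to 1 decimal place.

79.4°

Mercator areal scale is sec²φ.
sec²φ = 29.31  ⇒  cos²φ = 0.03412  ⇒  cos φ = 0.1847.
φ = arccos(0.1847) ≈ 79.4°.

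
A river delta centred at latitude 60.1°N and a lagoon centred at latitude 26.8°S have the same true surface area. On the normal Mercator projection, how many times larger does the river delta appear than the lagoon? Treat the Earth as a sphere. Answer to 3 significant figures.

On Mercator, area is exaggerated by sec²φ = 1/cos²φ.
At 60.1°: sec²(60.1°) = 1/0.4985² = 4.024.
At 26.8°: sec²(26.8°) = 1/0.8926² = 1.255.
Ratio = 4.024/1.255 = cos²(26.8°)/cos²(60.1°) ≈ 3.21.

3.21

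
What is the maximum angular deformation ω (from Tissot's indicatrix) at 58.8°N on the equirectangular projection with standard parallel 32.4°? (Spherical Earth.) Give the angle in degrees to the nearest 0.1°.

With standard parallel φ₀ = 32.4°, the equirectangular projection gives x = Rλ cos φ₀, y = Rφ, so h = 1 and k = cos 32.4° / cos φ.
At 58.8°: h = 1.000, k = 1.630; principal scales a = 1.630, b = 1.000.
sin(ω/2) = (a − b)/(a + b) = 0.6299/2.630 = 0.2395, so ω = 2 arcsin(0.2395) ≈ 27.7°.

27.7°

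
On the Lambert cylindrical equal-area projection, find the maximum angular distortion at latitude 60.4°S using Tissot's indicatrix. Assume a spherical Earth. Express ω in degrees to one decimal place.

74.9°

The Lambert cylindrical equal-area projection is the cylindrical equal-area projection with its standard parallel at the equator (φ₀ = 0). For cylindrical equal-area with standard parallel φ₀, h = cos φ / cos φ₀ and k = cos φ₀ / cos φ, so h·k = 1.
At 60.4°: h = 0.4939, k = 2.025; principal scales a = 2.025, b = 0.4939.
sin(ω/2) = (a − b)/(a + b) = 1.531/2.518 = 0.6077, so ω = 2 arcsin(0.6077) ≈ 74.9°.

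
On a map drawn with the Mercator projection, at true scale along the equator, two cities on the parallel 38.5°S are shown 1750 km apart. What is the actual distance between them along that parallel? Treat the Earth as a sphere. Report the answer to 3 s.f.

1370 km

For Mercator, h = k = sec φ (a conformal cylindrical projection has a single point scale, 1/cos φ).
Along the parallel at 38.5°, map distances are exaggerated by k = sec 38.5° = 1.278.
True distance = 1750 / 1.278 = 1750 × cos 38.5° ≈ 1370 km.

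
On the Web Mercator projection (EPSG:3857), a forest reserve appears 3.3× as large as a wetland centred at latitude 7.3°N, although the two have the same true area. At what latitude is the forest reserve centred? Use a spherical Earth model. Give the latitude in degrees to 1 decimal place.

For equal true areas on Mercator, apparent areas scale as sec²φ, so the ratio is cos²φ₂ / cos²φ₁.
cos²φ₂ / cos²φ₁ = 3.3  ⇒  cos φ₁ = cos 7.3° / √3.3 = 0.9919/1.817 = 0.5460.
φ₁ = arccos(0.5460) ≈ 56.9°.

56.9°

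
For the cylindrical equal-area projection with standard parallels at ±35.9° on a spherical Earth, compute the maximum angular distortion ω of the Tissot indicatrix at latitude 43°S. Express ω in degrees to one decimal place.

11.7°

A cylindrical equal-area projection with standard parallel φ₀ has meridian scale h = cos φ / cos φ₀ and parallel scale k = cos φ₀ / cos φ (so areas are preserved, h·k = 1).
At 43°: h = 0.9029, k = 1.108; principal scales a = 1.108, b = 0.9029.
sin(ω/2) = (a − b)/(a + b) = 0.2047/2.010 = 0.1018, so ω = 2 arcsin(0.1018) ≈ 11.7°.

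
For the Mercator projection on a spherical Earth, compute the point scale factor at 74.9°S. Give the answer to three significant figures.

3.84

The Mercator projection is conformal; its linear scale factor is the same in every direction and equals sec φ = 1/cos φ.
k = 1/cos 74.9° = 1/0.2605 = 3.839.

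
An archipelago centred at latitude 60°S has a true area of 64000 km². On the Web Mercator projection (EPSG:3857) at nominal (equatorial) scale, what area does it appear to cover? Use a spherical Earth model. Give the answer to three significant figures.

Mercator is conformal, so the point scale is isotropic: h = k = sec φ = 1/cos φ.
Areal scale = k² = sec²φ = 1/cos²(60°) = 1/0.5000² = 4.000.
Apparent area = 64000 × 4.000 ≈ 256000 km².

256000 km²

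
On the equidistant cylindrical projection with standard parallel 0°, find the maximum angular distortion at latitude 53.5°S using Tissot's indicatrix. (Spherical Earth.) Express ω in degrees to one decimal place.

29.4°

In the plate carrée (x = Rλ, y = Rφ), meridians are true-scale (h = 1) and parallels are stretched by k = sec φ.
At 53.5°: h = 1.000, k = 1.681; principal scales a = 1.681, b = 1.000.
sin(ω/2) = (a − b)/(a + b) = 0.6812/2.681 = 0.2541, so ω = 2 arcsin(0.2541) ≈ 29.4°.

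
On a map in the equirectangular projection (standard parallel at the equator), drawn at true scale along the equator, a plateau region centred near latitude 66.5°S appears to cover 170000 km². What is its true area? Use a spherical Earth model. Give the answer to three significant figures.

67800 km²

In the plate carrée (x = Rλ, y = Rφ), meridians are true-scale (h = 1) and parallels are stretched by k = sec φ.
Areal scale = h·k = 1 × sec φ; at 66.5°, h = 1.000, k = 2.508, so h·k = 2.508.
True area = apparent / (areal scale) = 170000 / 2.508 ≈ 67800 km².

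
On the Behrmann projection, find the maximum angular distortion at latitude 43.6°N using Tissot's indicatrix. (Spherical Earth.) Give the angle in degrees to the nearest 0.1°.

The Behrmann projection is cylindrical equal-area with φ₀ = 30°. A cylindrical equal-area projection with standard parallel φ₀ has meridian scale h = cos φ / cos φ₀ and parallel scale k = cos φ₀ / cos φ (so areas are preserved, h·k = 1).
At 43.6°: h = 0.8362, k = 1.196; principal scales a = 1.196, b = 0.8362.
sin(ω/2) = (a − b)/(a + b) = 0.3597/2.032 = 0.1770, so ω = 2 arcsin(0.1770) ≈ 20.4°.

20.4°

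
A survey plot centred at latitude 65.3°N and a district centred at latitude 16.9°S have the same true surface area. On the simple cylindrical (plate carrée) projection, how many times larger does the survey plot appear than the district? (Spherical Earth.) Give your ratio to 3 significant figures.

Plate carrée maps x = Rλ, y = Rφ. The meridian scale is h = 1 and the parallel scale is k = 1/cos φ = sec φ.
Areal scale at 65.3°: h·k = 1.000 × 2.393 = 2.393.
Areal scale at 16.9°: h·k = 1.000 × 1.045 = 1.045.
Ratio = 2.393/1.045 ≈ 2.29.

2.29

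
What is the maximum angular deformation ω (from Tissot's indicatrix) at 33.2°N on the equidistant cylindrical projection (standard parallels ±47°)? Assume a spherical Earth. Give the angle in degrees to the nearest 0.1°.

With standard parallel φ₀ = 47°, the equirectangular projection gives x = Rλ cos φ₀, y = Rφ, so h = 1 and k = cos 47° / cos φ.
At 33.2°: h = 1.000, k = 0.8150; principal scales a = 1.000, b = 0.8150.
sin(ω/2) = (a − b)/(a + b) = 0.1850/1.815 = 0.1019, so ω = 2 arcsin(0.1019) ≈ 11.7°.

11.7°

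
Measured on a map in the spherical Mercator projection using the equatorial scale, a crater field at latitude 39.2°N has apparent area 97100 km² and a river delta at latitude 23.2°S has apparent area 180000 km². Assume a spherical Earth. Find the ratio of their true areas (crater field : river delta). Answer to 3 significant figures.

Since Mercator area scale is 1/cos²φ, the true area equals the apparent area multiplied by cos²φ.
True area of crater field: 97100 × cos²(39.2°) = 97100 × 0.6005 = 58310 km².
True area of river delta: 180000 × cos²(23.2°) = 180000 × 0.8448 = 152100 km².
Ratio = 58310 / 152100 ≈ 0.383.

0.383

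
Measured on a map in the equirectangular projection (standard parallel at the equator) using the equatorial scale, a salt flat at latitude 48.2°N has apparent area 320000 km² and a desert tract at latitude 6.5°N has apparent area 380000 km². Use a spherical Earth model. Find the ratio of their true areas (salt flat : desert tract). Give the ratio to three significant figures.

0.565

On the plate carrée, areal scale = h·k = 1 × sec φ, so true area = apparent × cos φ.
True area of salt flat: 320000 × cos(48.2°) = 320000 × 0.6665 = 213300 km².
True area of desert tract: 380000 × cos(6.5°) = 380000 × 0.9936 = 377600 km².
Ratio = 213300 / 377600 ≈ 0.565.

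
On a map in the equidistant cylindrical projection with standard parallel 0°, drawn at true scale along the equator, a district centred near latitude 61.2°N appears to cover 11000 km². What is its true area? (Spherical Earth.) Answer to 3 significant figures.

5300 km²

Plate carrée maps x = Rλ, y = Rφ. The meridian scale is h = 1 and the parallel scale is k = 1/cos φ = sec φ.
Areal scale = h·k = 1 × sec φ; at 61.2°, h = 1.000, k = 2.076, so h·k = 2.076.
True area = apparent / (areal scale) = 11000 / 2.076 ≈ 5300 km².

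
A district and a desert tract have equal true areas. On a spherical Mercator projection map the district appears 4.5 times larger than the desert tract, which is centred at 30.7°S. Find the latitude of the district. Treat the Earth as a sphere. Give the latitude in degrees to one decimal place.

Mercator areal scale is sec²φ, so apparent-area ratio = sec²φ₁ / sec²φ₂ = cos²φ₂ / cos²φ₁.
cos²φ₂ / cos²φ₁ = 4.5  ⇒  cos φ₁ = cos 30.7° / √4.5 = 0.8599/2.121 = 0.4053.
φ₁ = arccos(0.4053) ≈ 66.1°.

66.1°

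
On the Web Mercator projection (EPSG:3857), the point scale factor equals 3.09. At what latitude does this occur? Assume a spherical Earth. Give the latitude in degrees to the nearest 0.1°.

Mercator scale is k = sec φ = 1/cos φ.
1/cos φ = 3.09  ⇒  cos φ = 0.3236  ⇒  φ = arccos(0.3236) ≈ 71.1°.

71.1°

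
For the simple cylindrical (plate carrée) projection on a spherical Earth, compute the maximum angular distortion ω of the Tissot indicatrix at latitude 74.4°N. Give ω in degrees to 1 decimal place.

Plate carrée maps x = Rλ, y = Rφ. The meridian scale is h = 1 and the parallel scale is k = 1/cos φ = sec φ.
At 74.4°: h = 1.000, k = 3.719; principal scales a = 3.719, b = 1.000.
sin(ω/2) = (a − b)/(a + b) = 2.719/4.719 = 0.5761, so ω = 2 arcsin(0.5761) ≈ 70.4°.

70.4°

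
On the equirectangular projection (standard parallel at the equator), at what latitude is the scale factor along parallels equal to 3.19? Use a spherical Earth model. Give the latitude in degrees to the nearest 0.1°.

Plate carrée: h = 1, k = sec φ along parallels.
sec φ = 3.19  ⇒  cos φ = 0.3135  ⇒  φ ≈ 71.7°.

71.7°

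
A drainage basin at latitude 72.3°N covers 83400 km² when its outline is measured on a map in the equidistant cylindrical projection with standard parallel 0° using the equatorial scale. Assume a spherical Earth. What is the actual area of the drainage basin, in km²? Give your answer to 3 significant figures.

Plate carrée maps x = Rλ, y = Rφ. The meridian scale is h = 1 and the parallel scale is k = 1/cos φ = sec φ.
Areal scale = h·k = 1 × sec φ; at 72.3°, h = 1.000, k = 3.289, so h·k = 3.289.
True area = apparent / (areal scale) = 83400 / 3.289 ≈ 25400 km².

25400 km²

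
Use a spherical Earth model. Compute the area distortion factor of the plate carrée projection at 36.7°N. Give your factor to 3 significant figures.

1.25

For the equirectangular projection with φ₀ = 0 (plate carrée), h = 1 along meridians and k = sec φ along parallels.
Areal scale = h·k = 1 × sec φ; at 36.7°, h = 1.000, k = 1.247, so h·k = 1.247.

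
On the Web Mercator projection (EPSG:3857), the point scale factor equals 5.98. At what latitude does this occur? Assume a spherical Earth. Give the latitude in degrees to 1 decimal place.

Mercator scale is k = sec φ = 1/cos φ.
1/cos φ = 5.98  ⇒  cos φ = 0.1672  ⇒  φ = arccos(0.1672) ≈ 80.4°.

80.4°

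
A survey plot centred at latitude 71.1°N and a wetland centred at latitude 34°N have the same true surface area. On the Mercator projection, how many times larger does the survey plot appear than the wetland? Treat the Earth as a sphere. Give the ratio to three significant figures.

6.55

On Mercator, area is exaggerated by sec²φ = 1/cos²φ.
At 71.1°: sec²(71.1°) = 1/0.3239² = 9.531.
At 34°: sec²(34°) = 1/0.8290² = 1.455.
Ratio = 9.531/1.455 = cos²(34°)/cos²(71.1°) ≈ 6.55.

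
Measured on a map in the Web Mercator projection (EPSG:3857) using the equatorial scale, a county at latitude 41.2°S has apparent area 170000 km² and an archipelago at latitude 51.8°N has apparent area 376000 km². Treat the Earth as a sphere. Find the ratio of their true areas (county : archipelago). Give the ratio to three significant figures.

On Mercator the areal scale is sec²φ, so true area = apparent × cos²φ.
True area of county: 170000 × cos²(41.2°) = 170000 × 0.5661 = 96240 km².
True area of archipelago: 376000 × cos²(51.8°) = 376000 × 0.3824 = 143800 km².
Ratio = 96240 / 143800 ≈ 0.669.

0.669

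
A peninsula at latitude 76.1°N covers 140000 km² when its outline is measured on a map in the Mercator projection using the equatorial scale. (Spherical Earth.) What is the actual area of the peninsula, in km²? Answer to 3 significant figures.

8080 km²

For Mercator, h = k = sec φ (a conformal cylindrical projection has a single point scale, 1/cos φ).
Areal scale = k² = sec²φ = 1/cos²(76.1°) = 1/0.2402² = 17.33.
True area = apparent / (areal scale) = 140000 / 17.33 ≈ 8080 km².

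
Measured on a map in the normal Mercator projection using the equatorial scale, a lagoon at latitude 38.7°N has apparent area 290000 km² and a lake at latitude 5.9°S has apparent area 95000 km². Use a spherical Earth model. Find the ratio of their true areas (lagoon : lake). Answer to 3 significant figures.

1.88

Mercator's areal exaggeration is sec²φ; hence true area = (apparent area) · cos²φ.
True area of lagoon: 290000 × cos²(38.7°) = 290000 × 0.6091 = 176600 km².
True area of lake: 95000 × cos²(5.9°) = 95000 × 0.9894 = 94000 km².
Ratio = 176600 / 94000 ≈ 1.88.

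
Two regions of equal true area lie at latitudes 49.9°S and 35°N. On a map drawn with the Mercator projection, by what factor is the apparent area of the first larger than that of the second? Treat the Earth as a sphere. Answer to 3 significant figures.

1.62

Mercator is conformal with k = sec φ, so areal scale = k² = sec²φ.
At 49.9°: sec²(49.9°) = 1/0.6441² = 2.410.
At 35°: sec²(35°) = 1/0.8192² = 1.490.
Ratio = 2.410/1.490 = cos²(35°)/cos²(49.9°) ≈ 1.62.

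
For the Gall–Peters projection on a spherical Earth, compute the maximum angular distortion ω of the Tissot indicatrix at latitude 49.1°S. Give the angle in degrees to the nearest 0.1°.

Gall–Peters is a cylindrical equal-area projection with standard parallels at ±45°. A cylindrical equal-area projection with standard parallel φ₀ has meridian scale h = cos φ / cos φ₀ and parallel scale k = cos φ₀ / cos φ (so areas are preserved, h·k = 1).
At 49.1°: h = 0.9259, k = 1.080; principal scales a = 1.080, b = 0.9259.
sin(ω/2) = (a − b)/(a + b) = 0.1540/2.006 = 0.07679, so ω = 2 arcsin(0.07679) ≈ 8.8°.

8.8°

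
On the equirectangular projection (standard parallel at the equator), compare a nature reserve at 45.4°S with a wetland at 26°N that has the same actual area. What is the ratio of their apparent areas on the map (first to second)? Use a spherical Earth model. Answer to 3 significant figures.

Plate carrée maps x = Rλ, y = Rφ. The meridian scale is h = 1 and the parallel scale is k = 1/cos φ = sec φ.
Areal scale at 45.4°: h·k = 1.000 × 1.424 = 1.424.
Areal scale at 26°: h·k = 1.000 × 1.113 = 1.113.
Ratio = 1.424/1.113 ≈ 1.28.

1.28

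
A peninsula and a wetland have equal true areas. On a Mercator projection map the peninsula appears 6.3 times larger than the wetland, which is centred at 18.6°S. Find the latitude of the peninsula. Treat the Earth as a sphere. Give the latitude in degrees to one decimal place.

67.8°

On Mercator, (apparent₁)/(apparent₂) = sec²φ₁ / sec²φ₂ when true areas are equal.
cos²φ₂ / cos²φ₁ = 6.3  ⇒  cos φ₁ = cos 18.6° / √6.3 = 0.9478/2.510 = 0.3776.
φ₁ = arccos(0.3776) ≈ 67.8°.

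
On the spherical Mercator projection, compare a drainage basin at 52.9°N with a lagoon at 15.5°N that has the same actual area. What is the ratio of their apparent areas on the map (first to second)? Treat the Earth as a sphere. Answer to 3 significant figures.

2.55

On Mercator, area is exaggerated by sec²φ = 1/cos²φ.
At 52.9°: sec²(52.9°) = 1/0.6032² = 2.748.
At 15.5°: sec²(15.5°) = 1/0.9636² = 1.077.
Ratio = 2.748/1.077 = cos²(15.5°)/cos²(52.9°) ≈ 2.55.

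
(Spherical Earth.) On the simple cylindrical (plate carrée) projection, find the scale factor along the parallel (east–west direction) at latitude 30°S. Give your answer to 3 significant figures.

In the plate carrée (x = Rλ, y = Rφ), meridians are true-scale (h = 1) and parallels are stretched by k = sec φ.
k = 1/cos 30° = 1/0.8660 = 1.155.

1.15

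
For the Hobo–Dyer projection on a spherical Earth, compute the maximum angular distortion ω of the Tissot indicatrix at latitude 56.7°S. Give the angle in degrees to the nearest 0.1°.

The Hobo–Dyer projection is cylindrical equal-area with φ₀ = 37.5°. For cylindrical equal-area with standard parallel φ₀, h = cos φ / cos φ₀ and k = cos φ₀ / cos φ, so h·k = 1.
At 56.7°: h = 0.6920, k = 1.445; principal scales a = 1.445, b = 0.6920.
sin(ω/2) = (a − b)/(a + b) = 0.7530/2.137 = 0.3524, so ω = 2 arcsin(0.3524) ≈ 41.3°.

41.3°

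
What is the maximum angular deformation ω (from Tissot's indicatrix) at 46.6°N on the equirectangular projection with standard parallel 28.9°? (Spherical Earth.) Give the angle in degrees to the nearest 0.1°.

13.8°

With standard parallel φ₀ = 28.9°, the equirectangular projection gives x = Rλ cos φ₀, y = Rφ, so h = 1 and k = cos 28.9° / cos φ.
At 46.6°: h = 1.000, k = 1.274; principal scales a = 1.274, b = 1.000.
sin(ω/2) = (a − b)/(a + b) = 0.2742/2.274 = 0.1206, so ω = 2 arcsin(0.1206) ≈ 13.8°.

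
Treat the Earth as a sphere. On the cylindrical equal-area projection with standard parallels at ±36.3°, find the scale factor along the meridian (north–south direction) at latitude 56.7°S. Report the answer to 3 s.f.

A cylindrical equal-area projection with standard parallel φ₀ has meridian scale h = cos φ / cos φ₀ and parallel scale k = cos φ₀ / cos φ (so areas are preserved, h·k = 1).
h = cos 56.7° / cos 36.3° = 0.5490/0.8059 = 0.6812.

0.681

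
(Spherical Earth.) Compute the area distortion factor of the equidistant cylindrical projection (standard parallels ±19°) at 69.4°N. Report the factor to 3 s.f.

2.69

The equidistant cylindrical projection with φ₀ = 19° has h = 1 (meridians true) and k = cos φ₀ / cos φ along parallels.
Areal scale = h·k = 1 × cos φ₀ / cos φ; at 69.4°, h = 1.000, k = 2.687, so h·k = 2.687.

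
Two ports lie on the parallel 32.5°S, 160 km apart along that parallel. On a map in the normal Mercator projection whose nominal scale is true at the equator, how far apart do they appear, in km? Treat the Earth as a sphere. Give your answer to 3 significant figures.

The Mercator projection is conformal; its linear scale factor is the same in every direction and equals sec φ = 1/cos φ.
Along the parallel, k = sec 32.5° = 1/0.8434 = 1.186.
Map distance = 160 × 1.186 ≈ 190 km.

190 km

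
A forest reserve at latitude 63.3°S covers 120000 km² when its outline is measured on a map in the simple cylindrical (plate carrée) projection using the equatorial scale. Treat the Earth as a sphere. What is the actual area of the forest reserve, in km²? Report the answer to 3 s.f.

For the equirectangular projection with φ₀ = 0 (plate carrée), h = 1 along meridians and k = sec φ along parallels.
Areal scale = h·k = 1 × sec φ; at 63.3°, h = 1.000, k = 2.226, so h·k = 2.226.
True area = apparent / (areal scale) = 120000 / 2.226 ≈ 53900 km².

53900 km²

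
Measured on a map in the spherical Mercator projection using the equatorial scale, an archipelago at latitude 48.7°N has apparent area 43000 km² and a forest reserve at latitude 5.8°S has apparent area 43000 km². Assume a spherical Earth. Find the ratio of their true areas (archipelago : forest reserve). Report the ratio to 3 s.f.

0.440

Mercator's areal exaggeration is sec²φ; hence true area = (apparent area) · cos²φ.
True area of archipelago: 43000 × cos²(48.7°) = 43000 × 0.4356 = 18730 km².
True area of forest reserve: 43000 × cos²(5.8°) = 43000 × 0.9898 = 42560 km².
Ratio = 18730 / 42560 ≈ 0.440.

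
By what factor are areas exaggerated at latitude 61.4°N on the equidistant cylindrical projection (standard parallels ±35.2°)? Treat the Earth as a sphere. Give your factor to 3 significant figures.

1.71

In the equirectangular projection with standard parallel φ₀ = 35.2° (x = Rλ cos φ₀, y = Rφ), meridians are true-scale (h = 1) and the parallel scale is k = cos φ₀ / cos φ.
Areal scale = h·k = 1 × cos φ₀ / cos φ; at 61.4°, h = 1.000, k = 1.707, so h·k = 1.707.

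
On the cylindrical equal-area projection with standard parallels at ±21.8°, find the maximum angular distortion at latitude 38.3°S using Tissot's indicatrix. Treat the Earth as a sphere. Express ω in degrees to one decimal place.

A cylindrical equal-area projection with standard parallel φ₀ has meridian scale h = cos φ / cos φ₀ and parallel scale k = cos φ₀ / cos φ (so areas are preserved, h·k = 1).
At 38.3°: h = 0.8452, k = 1.183; principal scales a = 1.183, b = 0.8452.
sin(ω/2) = (a − b)/(a + b) = 0.3379/2.028 = 0.1666, so ω = 2 arcsin(0.1666) ≈ 19.2°.

19.2°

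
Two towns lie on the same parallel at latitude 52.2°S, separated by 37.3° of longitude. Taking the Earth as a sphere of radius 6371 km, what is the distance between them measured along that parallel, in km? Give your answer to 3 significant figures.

Arc length along a parallel = R cos φ · Δλ (with Δλ in radians).
= 6371 × cos 52.2° × (37.3° × π/180) = 6371 × 0.6129 × 0.6510 ≈ 2540 km.

2540 km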